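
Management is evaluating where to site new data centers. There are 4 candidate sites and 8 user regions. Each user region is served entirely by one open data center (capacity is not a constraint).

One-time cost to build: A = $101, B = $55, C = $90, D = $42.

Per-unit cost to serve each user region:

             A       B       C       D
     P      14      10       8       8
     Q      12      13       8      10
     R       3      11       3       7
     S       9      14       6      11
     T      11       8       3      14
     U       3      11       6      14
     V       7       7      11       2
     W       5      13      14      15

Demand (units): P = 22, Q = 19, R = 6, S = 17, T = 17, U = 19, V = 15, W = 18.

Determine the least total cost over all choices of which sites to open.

For any fixed open set, each user region goes to its cheapest open site; total = fixed + service.
{A, C, D}: P→C 8·22=176, Q→C 8·19=152, R→A 3·6=18, S→C 6·17=102, T→C 3·17=51, U→A 3·19=57, V→D 2·15=30, W→A 5·18=90. Service 676; fixed 233; total 909.
{A, C}: P→C 8·22=176, Q→C 8·19=152, R→A 3·6=18, S→C 6·17=102, T→C 3·17=51, U→A 3·19=57, V→A 7·15=105, W→A 5·18=90. Service 751; fixed 191; total 942.
{A, B, C, D}: service 676 + fixed 288 = 964
{D}: P→D 8·22=176, Q→D 10·19=190, R→D 7·6=42, S→D 11·17=187, T→D 14·17=238, U→D 14·19=266, V→D 2·15=30, W→D 15·18=270. Service 1399; fixed 42; total 1441.
No other subset beats 909.

Minimum total cost: 909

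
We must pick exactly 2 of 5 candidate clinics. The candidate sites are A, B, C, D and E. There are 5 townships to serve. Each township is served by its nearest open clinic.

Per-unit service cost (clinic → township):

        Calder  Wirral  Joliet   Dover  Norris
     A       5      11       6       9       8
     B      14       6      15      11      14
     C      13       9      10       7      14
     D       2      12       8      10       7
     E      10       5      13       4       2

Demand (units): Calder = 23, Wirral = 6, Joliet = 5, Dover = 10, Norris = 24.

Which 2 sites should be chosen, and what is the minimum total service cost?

With exactly 2 open, each township uses its cheapest among the chosen.
{D, E}: Calder→D 2·23=46, Wirral→E 5·6=30, Joliet→D 8·5=40, Dover→E 4·10=40, Norris→E 2·24=48. Service cost 204.
{A, E}: service cost 263
{C, D}: service cost 378
Among all 10 size-2 choices, {D, E} is lowest.

Choose D and E; total service cost 204.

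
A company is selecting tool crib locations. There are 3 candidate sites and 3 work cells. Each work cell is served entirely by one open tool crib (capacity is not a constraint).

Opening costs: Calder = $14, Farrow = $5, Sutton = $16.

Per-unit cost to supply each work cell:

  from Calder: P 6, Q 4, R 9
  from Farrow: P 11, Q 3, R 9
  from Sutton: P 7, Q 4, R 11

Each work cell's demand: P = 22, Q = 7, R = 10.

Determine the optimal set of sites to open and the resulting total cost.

Open Calder and Farrow; minimum total cost 262.

For any fixed open set, each work cell goes to its cheapest open site; total = fixed + service.
{Calder, Farrow}: P→Calder 6·22=132, Q→Farrow 3·7=21, R→Calder 9·10=90. Service 243; fixed 19; total 262.
{Calder}: service 250 + fixed 14 = 264
{Calder, Farrow, Sutton}: service 243 + fixed 35 = 278
{Farrow}: service 353 + fixed 5 = 358
No other subset beats 262.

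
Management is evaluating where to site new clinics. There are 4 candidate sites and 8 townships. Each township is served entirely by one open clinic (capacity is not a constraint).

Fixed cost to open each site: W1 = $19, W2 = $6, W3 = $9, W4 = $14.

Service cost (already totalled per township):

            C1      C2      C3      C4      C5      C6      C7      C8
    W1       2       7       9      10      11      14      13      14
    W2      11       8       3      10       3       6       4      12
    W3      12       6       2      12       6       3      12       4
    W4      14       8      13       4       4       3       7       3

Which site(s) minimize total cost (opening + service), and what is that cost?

Open W2 and W3; minimum total cost 58.

For any fixed open set, each township goes to its cheapest open site; total = fixed + service.
{W2, W3}: C1→W2 11, C2→W3 6, C3→W3 2, C4→W2 10, C5→W2 3, C6→W3 3, C7→W2 4, C8→W3 4. Service 43; fixed 15; total 58.
{W2, W4}: C1→W2 11, C2→W2 8, C3→W2 3, C4→W4 4, C5→W2 3, C6→W4 3, C7→W2 4, C8→W4 3. Service 39; fixed 20; total 59.
{W2}: service 57 + fixed 6 = 63
{W1, W2, W3, W4}: C1→W1 2, C2→W3 6, C3→W3 2, C4→W4 4, C5→W2 3, C6→W3 3, C7→W2 4, C8→W4 3. Service 27; fixed 48; total 75.
(All 15 nonempty subsets were checked; W2 and W3 is lowest.)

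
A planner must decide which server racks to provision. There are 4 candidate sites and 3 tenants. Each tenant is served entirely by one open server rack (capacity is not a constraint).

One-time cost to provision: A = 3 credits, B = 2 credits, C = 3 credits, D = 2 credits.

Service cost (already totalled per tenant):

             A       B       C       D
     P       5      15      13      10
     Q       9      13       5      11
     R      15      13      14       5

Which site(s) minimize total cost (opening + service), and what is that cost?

For any fixed open set, each tenant goes to its cheapest open site; total = fixed + service.
{A, C, D}: P→A 5, Q→C 5, R→D 5. Service 15; fixed 8; total 23.
{A, D}: service 19 + fixed 5 = 24
{A, B, C, D}: P→A 5, Q→C 5, R→D 5. Service 15; fixed 10; total 25.
{B}: P→B 15, Q→B 13, R→B 13. Service 41; fixed 2; total 43.
(All 15 nonempty subsets were checked; A, C and D is lowest.)

Open A, C and D; minimum total cost 23.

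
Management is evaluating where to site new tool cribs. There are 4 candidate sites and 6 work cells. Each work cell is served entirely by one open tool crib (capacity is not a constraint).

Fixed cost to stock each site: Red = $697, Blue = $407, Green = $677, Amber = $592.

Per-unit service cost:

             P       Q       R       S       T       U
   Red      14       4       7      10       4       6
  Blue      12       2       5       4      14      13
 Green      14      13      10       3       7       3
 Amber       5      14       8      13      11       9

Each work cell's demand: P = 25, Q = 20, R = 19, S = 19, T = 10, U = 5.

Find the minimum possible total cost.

For any fixed open set, each work cell goes to its cheapest open site; total = fixed + service.
{Blue}: P→Blue 12·25=300, Q→Blue 2·20=40, R→Blue 5·19=95, S→Blue 4·19=76, T→Blue 14·10=140, U→Blue 13·5=65. Service 716; fixed 407; total 1123.
{Blue, Amber}: service 491 + fixed 999 = 1490
{Red}: P→Red 14·25=350, Q→Red 4·20=80, R→Red 7·19=133, S→Red 10·19=190, T→Red 4·10=40, U→Red 6·5=30. Service 823; fixed 697; total 1520.
{Red, Blue, Green, Amber}: service 372 + fixed 2373 = 2745
No other subset beats 1123.

Minimum total cost: 1123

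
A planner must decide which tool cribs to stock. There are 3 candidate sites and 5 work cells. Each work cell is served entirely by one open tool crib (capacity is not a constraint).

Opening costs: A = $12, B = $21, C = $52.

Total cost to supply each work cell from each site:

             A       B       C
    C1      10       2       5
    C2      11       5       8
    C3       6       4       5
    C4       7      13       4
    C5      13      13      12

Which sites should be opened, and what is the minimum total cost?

Open B only; minimum total cost 58.

For any fixed open set, each work cell goes to its cheapest open site; total = fixed + service.
{B}: C1→B 2, C2→B 5, C3→B 4, C4→B 13, C5→B 13. Service 37; fixed 21; total 58.
{A}: C1→A 10, C2→A 11, C3→A 6, C4→A 7, C5→A 13. Service 47; fixed 12; total 59.
{A, B}: service 31 + fixed 33 = 64
{A, B, C}: service 27 + fixed 85 = 112
No other subset beats 58.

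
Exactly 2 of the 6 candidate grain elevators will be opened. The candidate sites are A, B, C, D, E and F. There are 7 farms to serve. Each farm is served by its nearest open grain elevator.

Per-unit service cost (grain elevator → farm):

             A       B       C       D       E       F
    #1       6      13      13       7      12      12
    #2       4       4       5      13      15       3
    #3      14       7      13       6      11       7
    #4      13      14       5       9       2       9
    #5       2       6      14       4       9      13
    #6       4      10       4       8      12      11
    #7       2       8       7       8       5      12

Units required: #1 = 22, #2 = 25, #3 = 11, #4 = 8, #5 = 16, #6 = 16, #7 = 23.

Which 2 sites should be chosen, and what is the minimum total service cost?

With exactly 2 open, each farm uses its cheapest among the chosen.
{A, F}: #1→A 6·22=132, #2→F 3·25=75, #3→F 7·11=77, #4→F 9·8=72, #5→A 2·16=32, #6→A 4·16=64, #7→A 2·23=46. Service cost 498.
{A, E}: service cost 511
{A, D}: service cost 512
Among all 15 size-2 choices, {A, F} is lowest.

Choose A and F; total service cost 498.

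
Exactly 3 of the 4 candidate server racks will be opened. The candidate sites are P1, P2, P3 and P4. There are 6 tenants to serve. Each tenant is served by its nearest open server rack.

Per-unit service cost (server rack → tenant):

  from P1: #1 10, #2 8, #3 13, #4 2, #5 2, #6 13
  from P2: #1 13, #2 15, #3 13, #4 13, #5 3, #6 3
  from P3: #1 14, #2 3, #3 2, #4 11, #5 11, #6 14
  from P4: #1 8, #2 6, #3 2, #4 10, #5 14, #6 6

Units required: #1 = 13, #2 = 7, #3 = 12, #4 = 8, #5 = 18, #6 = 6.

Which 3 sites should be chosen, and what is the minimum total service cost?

With exactly 3 open, each tenant uses its cheapest among the chosen.
{P1, P3, P4}: #1→P4 8·13=104, #2→P3 3·7=21, #3→P3 2·12=24, #4→P1 2·8=16, #5→P1 2·18=36, #6→P4 6·6=36. Service cost 237.
{P1, P2, P4}: service cost 240
{P1, P2, P3}: service cost 245
Among all 4 size-3 choices, {P1, P3, P4} is lowest.

Choose P1, P3 and P4; total service cost 237.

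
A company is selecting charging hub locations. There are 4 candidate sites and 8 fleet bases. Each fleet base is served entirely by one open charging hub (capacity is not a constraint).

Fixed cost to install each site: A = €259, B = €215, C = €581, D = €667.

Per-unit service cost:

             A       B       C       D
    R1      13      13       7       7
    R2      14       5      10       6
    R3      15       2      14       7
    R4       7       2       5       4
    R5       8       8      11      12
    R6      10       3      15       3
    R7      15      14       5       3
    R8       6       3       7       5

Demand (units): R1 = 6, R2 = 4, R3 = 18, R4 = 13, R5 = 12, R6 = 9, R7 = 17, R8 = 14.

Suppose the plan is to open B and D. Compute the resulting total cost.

Total cost: 1222

Each fleet base is assigned to its cheapest site among the open ones.
{B, D}: R1→D 7·6=42, R2→B 5·4=20, R3→B 2·18=36, R4→B 2·13=26, R5→B 8·12=96, R6→B 3·9=27, R7→D 3·17=51, R8→B 3·14=42. Service 340; fixed 882; total 1222.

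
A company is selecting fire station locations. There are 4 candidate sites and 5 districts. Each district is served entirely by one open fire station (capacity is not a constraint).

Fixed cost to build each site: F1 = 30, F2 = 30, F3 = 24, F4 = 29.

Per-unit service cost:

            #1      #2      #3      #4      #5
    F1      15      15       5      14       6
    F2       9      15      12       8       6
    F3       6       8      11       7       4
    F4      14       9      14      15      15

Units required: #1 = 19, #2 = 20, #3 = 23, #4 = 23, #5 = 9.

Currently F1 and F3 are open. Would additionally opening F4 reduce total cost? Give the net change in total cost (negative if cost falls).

No — net change +29 (cost rises by 29).

Current service cost with {F1, F3}: 586.
Adding F4: each district re-picks its cheapest; new service cost 586, saving 0.
Extra fixed cost: 29. Net change = 29 − 0 = 29.
(Totals: 640 → 669.)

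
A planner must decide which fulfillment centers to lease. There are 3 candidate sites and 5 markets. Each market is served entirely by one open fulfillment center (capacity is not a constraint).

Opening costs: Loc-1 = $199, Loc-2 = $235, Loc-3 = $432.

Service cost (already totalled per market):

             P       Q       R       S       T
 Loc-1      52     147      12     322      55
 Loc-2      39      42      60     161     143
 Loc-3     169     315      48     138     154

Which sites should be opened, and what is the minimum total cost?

For any fixed open set, each market goes to its cheapest open site; total = fixed + service.
{Loc-2}: P→Loc-2 39, Q→Loc-2 42, R→Loc-2 60, S→Loc-2 161, T→Loc-2 143. Service 445; fixed 235; total 680.
{Loc-1, Loc-2}: P→Loc-2 39, Q→Loc-2 42, R→Loc-1 12, S→Loc-2 161, T→Loc-1 55. Service 309; fixed 434; total 743.
{Loc-1}: P→Loc-1 52, Q→Loc-1 147, R→Loc-1 12, S→Loc-1 322, T→Loc-1 55. Service 588; fixed 199; total 787.
{Loc-1, Loc-2, Loc-3}: service 286 + fixed 866 = 1152
No other subset beats 680.

Open Loc-2 only; minimum total cost 680.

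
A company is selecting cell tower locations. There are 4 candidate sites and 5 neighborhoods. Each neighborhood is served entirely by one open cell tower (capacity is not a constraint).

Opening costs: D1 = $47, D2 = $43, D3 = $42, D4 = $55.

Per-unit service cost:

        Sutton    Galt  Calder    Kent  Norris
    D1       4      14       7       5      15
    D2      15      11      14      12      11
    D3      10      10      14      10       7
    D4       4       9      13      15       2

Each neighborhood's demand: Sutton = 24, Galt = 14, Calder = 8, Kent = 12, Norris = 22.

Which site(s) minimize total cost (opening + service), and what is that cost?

For any fixed open set, each neighborhood goes to its cheapest open site; total = fixed + service.
{D1, D4}: Sutton→D1 4·24=96, Galt→D4 9·14=126, Calder→D1 7·8=56, Kent→D1 5·12=60, Norris→D4 2·22=44. Service 382; fixed 102; total 484.
{D1, D3, D4}: service 382 + fixed 144 = 526
{D1, D2, D4}: service 382 + fixed 145 = 527
{D1, D2, D3, D4}: Sutton→D1 4·24=96, Galt→D4 9·14=126, Calder→D1 7·8=56, Kent→D1 5·12=60, Norris→D4 2·22=44. Service 382; fixed 187; total 569.
No other subset beats 484.

Open D1 and D4; minimum total cost 484.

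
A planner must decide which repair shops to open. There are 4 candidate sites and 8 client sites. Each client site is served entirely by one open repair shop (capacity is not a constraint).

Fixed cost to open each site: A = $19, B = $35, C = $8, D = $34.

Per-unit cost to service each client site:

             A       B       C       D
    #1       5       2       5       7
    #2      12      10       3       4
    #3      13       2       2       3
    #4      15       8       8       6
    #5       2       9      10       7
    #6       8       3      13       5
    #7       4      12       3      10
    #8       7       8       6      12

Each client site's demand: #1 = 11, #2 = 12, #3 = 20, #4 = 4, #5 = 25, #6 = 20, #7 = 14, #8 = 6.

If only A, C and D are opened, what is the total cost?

Total cost: 444

Each client site is assigned to its cheapest site among the open ones.
{A, C, D}: #1→A 5·11=55, #2→C 3·12=36, #3→C 2·20=40, #4→D 6·4=24, #5→A 2·25=50, #6→D 5·20=100, #7→C 3·14=42, #8→C 6·6=36. Service 383; fixed 61; total 444.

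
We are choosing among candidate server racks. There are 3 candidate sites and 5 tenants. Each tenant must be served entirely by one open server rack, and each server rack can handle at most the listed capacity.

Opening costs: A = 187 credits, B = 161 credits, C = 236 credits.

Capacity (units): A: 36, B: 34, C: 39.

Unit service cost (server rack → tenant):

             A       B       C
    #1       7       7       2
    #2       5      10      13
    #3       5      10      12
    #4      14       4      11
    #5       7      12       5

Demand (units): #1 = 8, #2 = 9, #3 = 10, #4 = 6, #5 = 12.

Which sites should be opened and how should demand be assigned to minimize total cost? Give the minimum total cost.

Minimum total cost: 607

Open {A, B}: #1→B 7·8=56, #2→A 5·9=45, #3→A 5·10=50, #4→B 4·6=24, #5→A 7·12=84.
Loads: A carries 31/36, B carries 14/34. Service 259; fixed 348; total 607.
Next best feasible plan costs 652.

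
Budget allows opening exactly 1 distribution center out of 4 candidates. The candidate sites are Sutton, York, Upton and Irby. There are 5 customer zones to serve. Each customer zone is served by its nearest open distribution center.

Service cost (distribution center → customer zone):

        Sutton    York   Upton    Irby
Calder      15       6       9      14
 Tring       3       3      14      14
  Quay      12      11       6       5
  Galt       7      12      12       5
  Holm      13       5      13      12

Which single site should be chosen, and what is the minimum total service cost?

With exactly 1 open, each customer zone uses its cheapest among the chosen.
{York}: Calder→York 6, Tring→York 3, Quay→York 11, Galt→York 12, Holm→York 5. Service cost 37.
{Sutton}: service cost 50
{Irby}: service cost 50
Among all 4 size-1 choices, {York} is lowest.

Choose York only; total service cost 37.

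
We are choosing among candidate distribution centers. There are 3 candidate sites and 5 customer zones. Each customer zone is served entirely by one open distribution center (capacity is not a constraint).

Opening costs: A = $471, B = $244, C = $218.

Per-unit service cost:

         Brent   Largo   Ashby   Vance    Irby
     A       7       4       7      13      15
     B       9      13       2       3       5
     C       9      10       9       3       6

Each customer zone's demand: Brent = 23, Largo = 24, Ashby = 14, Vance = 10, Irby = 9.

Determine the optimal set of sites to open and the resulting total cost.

Open B only; minimum total cost 866.

For any fixed open set, each customer zone goes to its cheapest open site; total = fixed + service.
{B}: Brent→B 9·23=207, Largo→B 13·24=312, Ashby→B 2·14=28, Vance→B 3·10=30, Irby→B 5·9=45. Service 622; fixed 244; total 866.
{C}: Brent→C 9·23=207, Largo→C 10·24=240, Ashby→C 9·14=126, Vance→C 3·10=30, Irby→C 6·9=54. Service 657; fixed 218; total 875.
{B, C}: Brent→B 9·23=207, Largo→C 10·24=240, Ashby→B 2·14=28, Vance→B 3·10=30, Irby→B 5·9=45. Service 550; fixed 462; total 1012.
{A, B, C}: Brent→A 7·23=161, Largo→A 4·24=96, Ashby→B 2·14=28, Vance→B 3·10=30, Irby→B 5·9=45. Service 360; fixed 933; total 1293.
(All 7 nonempty subsets were checked; B only is lowest.)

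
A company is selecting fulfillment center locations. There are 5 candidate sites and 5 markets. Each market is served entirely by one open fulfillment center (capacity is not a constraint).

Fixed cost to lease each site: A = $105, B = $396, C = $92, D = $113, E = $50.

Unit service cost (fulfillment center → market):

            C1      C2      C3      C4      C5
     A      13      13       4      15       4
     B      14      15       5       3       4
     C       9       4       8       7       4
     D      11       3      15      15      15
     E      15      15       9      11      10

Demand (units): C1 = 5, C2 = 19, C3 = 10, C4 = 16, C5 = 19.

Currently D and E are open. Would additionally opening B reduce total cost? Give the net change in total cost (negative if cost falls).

Current service cost with {D, E}: 568.
Adding B: each market re-picks its cheapest; new service cost 286, saving 282.
Extra fixed cost: 396. Net change = 396 − 282 = 114.
(Totals: 731 → 845.)

No — net change +114 (cost rises by 114).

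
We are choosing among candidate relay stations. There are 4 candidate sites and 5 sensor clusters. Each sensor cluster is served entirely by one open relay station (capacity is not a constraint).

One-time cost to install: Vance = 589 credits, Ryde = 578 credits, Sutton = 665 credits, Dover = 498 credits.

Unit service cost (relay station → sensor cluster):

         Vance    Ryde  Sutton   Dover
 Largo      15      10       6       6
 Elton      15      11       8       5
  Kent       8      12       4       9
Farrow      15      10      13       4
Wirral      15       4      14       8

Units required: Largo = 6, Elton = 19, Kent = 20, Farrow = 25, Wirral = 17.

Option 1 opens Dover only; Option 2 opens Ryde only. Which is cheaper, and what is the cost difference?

Option 1 is cheaper by 360.

Option 1: {Dover}: Largo→Dover 6·6=36, Elton→Dover 5·19=95, Kent→Dover 9·20=180, Farrow→Dover 4·25=100, Wirral→Dover 8·17=136. Service 547; fixed 498; total 1045.
Option 2: {Ryde}: Largo→Ryde 10·6=60, Elton→Ryde 11·19=209, Kent→Ryde 12·20=240, Farrow→Ryde 10·25=250, Wirral→Ryde 4·17=68. Service 827; fixed 578; total 1405.
Difference: |1045 − 1405| = 360.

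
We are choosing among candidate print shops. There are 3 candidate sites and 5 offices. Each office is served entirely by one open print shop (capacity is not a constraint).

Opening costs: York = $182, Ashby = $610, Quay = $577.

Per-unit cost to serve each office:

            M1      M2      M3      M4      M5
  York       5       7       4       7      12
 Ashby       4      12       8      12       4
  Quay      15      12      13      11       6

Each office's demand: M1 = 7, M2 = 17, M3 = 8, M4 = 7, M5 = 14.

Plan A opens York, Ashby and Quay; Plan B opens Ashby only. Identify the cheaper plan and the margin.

Plan A: {York, Ashby, Quay}: M1→Ashby 4·7=28, M2→York 7·17=119, M3→York 4·8=32, M4→York 7·7=49, M5→Ashby 4·14=56. Service 284; fixed 1369; total 1653.
Plan B: {Ashby}: M1→Ashby 4·7=28, M2→Ashby 12·17=204, M3→Ashby 8·8=64, M4→Ashby 12·7=84, M5→Ashby 4·14=56. Service 436; fixed 610; total 1046.
Difference: |1653 − 1046| = 607.

Plan B is cheaper by 607.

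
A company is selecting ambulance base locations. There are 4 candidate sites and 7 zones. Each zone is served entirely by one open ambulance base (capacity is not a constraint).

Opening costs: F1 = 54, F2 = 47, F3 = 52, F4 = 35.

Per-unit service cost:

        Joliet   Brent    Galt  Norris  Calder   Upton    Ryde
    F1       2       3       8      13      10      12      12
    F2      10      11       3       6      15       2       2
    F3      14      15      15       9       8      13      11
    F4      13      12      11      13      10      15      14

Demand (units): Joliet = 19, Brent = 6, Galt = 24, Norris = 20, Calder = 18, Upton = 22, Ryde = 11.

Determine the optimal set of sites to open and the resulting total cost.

Open F1 and F2; minimum total cost 595.

For any fixed open set, each zone goes to its cheapest open site; total = fixed + service.
{F1, F2}: Joliet→F1 2·19=38, Brent→F1 3·6=18, Galt→F2 3·24=72, Norris→F2 6·20=120, Calder→F1 10·18=180, Upton→F2 2·22=44, Ryde→F2 2·11=22. Service 494; fixed 101; total 595.
{F1, F2, F3}: Joliet→F1 2·19=38, Brent→F1 3·6=18, Galt→F2 3·24=72, Norris→F2 6·20=120, Calder→F3 8·18=144, Upton→F2 2·22=44, Ryde→F2 2·11=22. Service 458; fixed 153; total 611.
{F1, F2, F4}: Joliet→F1 2·19=38, Brent→F1 3·6=18, Galt→F2 3·24=72, Norris→F2 6·20=120, Calder→F1 10·18=180, Upton→F2 2·22=44, Ryde→F2 2·11=22. Service 494; fixed 136; total 630.
{F1, F2, F3, F4}: service 458 + fixed 188 = 646
(All 15 nonempty subsets were checked; F1 and F2 is lowest.)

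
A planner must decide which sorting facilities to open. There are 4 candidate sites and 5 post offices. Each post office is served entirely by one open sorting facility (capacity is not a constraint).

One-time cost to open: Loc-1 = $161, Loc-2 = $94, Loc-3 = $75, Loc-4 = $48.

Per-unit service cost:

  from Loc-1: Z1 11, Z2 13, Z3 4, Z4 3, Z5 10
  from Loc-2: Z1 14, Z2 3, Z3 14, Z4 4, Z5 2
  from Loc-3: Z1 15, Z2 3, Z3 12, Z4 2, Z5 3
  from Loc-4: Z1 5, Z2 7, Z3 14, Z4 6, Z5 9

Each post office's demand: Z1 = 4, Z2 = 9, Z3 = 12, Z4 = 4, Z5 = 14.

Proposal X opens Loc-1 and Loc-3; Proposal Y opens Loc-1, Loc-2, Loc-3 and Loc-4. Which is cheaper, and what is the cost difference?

Proposal X is cheaper by 104.

Proposal X: {Loc-1, Loc-3}: Z1→Loc-1 11·4=44, Z2→Loc-3 3·9=27, Z3→Loc-1 4·12=48, Z4→Loc-3 2·4=8, Z5→Loc-3 3·14=42. Service 169; fixed 236; total 405.
Proposal Y: {Loc-1, Loc-2, Loc-3, Loc-4}: Z1→Loc-4 5·4=20, Z2→Loc-2 3·9=27, Z3→Loc-1 4·12=48, Z4→Loc-3 2·4=8, Z5→Loc-2 2·14=28. Service 131; fixed 378; total 509.
Difference: |405 − 509| = 104.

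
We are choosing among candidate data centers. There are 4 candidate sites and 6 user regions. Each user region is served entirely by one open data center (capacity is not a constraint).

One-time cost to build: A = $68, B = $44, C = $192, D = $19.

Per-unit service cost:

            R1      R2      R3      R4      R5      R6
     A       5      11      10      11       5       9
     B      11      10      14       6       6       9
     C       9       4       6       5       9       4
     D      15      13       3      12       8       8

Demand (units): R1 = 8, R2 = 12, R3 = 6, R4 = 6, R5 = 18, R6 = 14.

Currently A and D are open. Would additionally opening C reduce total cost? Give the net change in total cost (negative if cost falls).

Current service cost with {A, D}: 458.
Adding C: each user region re-picks its cheapest; new service cost 282, saving 176.
Extra fixed cost: 192. Net change = 192 − 176 = 16.
(Totals: 545 → 561.)

No — net change +16 (cost rises by 16).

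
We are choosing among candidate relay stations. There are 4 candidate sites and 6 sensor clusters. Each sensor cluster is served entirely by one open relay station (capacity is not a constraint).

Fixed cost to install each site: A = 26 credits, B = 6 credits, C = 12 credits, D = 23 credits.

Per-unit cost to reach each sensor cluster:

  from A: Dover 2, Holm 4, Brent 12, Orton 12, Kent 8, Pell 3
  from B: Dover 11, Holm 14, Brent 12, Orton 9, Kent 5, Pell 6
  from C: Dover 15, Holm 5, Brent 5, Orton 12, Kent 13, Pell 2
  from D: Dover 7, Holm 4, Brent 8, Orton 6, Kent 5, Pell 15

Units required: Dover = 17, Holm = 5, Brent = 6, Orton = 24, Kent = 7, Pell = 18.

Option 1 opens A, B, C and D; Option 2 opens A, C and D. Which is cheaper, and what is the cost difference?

Option 1: {A, B, C, D}: Dover→A 2·17=34, Holm→A 4·5=20, Brent→C 5·6=30, Orton→D 6·24=144, Kent→B 5·7=35, Pell→C 2·18=36. Service 299; fixed 67; total 366.
Option 2: {A, C, D}: Dover→A 2·17=34, Holm→A 4·5=20, Brent→C 5·6=30, Orton→D 6·24=144, Kent→D 5·7=35, Pell→C 2·18=36. Service 299; fixed 61; total 360.
Difference: |366 − 360| = 6.

Option 2 is cheaper by 6.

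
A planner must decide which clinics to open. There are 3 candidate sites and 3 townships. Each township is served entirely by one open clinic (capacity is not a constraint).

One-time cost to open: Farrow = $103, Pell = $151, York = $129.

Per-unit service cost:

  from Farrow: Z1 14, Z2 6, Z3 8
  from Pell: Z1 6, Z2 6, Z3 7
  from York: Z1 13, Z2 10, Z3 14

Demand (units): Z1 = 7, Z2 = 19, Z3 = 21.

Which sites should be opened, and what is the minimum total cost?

For any fixed open set, each township goes to its cheapest open site; total = fixed + service.
{Pell}: Z1→Pell 6·7=42, Z2→Pell 6·19=114, Z3→Pell 7·21=147. Service 303; fixed 151; total 454.
{Farrow}: Z1→Farrow 14·7=98, Z2→Farrow 6·19=114, Z3→Farrow 8·21=168. Service 380; fixed 103; total 483.
{Farrow, Pell}: Z1→Pell 6·7=42, Z2→Farrow 6·19=114, Z3→Pell 7·21=147. Service 303; fixed 254; total 557.
{Farrow, Pell, York}: service 303 + fixed 383 = 686
No other subset beats 454.

Open Pell only; minimum total cost 454.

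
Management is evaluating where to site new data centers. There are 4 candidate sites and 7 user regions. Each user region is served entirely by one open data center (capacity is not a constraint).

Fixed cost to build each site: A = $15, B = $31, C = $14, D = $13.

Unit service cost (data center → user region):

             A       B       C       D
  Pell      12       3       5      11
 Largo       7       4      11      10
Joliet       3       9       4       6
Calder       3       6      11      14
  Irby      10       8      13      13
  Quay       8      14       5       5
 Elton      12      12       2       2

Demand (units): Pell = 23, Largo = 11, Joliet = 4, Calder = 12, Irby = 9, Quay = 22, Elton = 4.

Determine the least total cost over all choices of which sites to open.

Minimum total cost: 410

For any fixed open set, each user region goes to its cheapest open site; total = fixed + service.
{A, B, D}: Pell→B 3·23=69, Largo→B 4·11=44, Joliet→A 3·4=12, Calder→A 3·12=36, Irby→B 8·9=72, Quay→D 5·22=110, Elton→D 2·4=8. Service 351; fixed 59; total 410.
{A, B, C}: Pell→B 3·23=69, Largo→B 4·11=44, Joliet→A 3·4=12, Calder→A 3·12=36, Irby→B 8·9=72, Quay→C 5·22=110, Elton→C 2·4=8. Service 351; fixed 60; total 411.
{A, B, C, D}: Pell→B 3·23=69, Largo→B 4·11=44, Joliet→A 3·4=12, Calder→A 3·12=36, Irby→B 8·9=72, Quay→C 5·22=110, Elton→C 2·4=8. Service 351; fixed 73; total 424.
{D}: Pell→D 11·23=253, Largo→D 10·11=110, Joliet→D 6·4=24, Calder→D 14·12=168, Irby→D 13·9=117, Quay→D 5·22=110, Elton→D 2·4=8. Service 790; fixed 13; total 803.
(All 15 nonempty subsets were checked; A, B and D is lowest.)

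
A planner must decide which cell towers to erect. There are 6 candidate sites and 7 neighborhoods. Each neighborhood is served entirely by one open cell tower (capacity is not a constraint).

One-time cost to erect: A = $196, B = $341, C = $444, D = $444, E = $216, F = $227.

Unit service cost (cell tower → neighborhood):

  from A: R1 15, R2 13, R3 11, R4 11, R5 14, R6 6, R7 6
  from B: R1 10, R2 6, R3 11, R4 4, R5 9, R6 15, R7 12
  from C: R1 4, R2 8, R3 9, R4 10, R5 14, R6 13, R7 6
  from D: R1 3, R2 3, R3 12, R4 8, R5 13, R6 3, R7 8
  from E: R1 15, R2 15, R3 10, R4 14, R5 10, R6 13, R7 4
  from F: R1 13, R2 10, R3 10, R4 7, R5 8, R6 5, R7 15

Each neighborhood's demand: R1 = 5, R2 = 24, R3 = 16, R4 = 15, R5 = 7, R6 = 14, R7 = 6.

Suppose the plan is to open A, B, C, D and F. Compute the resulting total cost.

Total cost: 2077

Each neighborhood is assigned to its cheapest site among the open ones.
{A, B, C, D, F}: R1→D 3·5=15, R2→D 3·24=72, R3→C 9·16=144, R4→B 4·15=60, R5→F 8·7=56, R6→D 3·14=42, R7→A 6·6=36. Service 425; fixed 1652; total 2077.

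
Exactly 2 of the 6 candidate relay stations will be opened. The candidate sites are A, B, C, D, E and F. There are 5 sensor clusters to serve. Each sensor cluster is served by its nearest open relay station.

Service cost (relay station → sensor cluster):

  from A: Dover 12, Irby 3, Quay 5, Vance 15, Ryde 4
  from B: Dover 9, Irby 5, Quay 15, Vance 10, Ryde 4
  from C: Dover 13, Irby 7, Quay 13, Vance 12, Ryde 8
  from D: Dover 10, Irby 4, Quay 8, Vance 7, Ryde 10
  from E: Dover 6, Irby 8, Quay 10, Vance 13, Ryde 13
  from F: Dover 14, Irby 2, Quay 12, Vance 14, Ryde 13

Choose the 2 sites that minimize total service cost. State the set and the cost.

With exactly 2 open, each sensor cluster uses its cheapest among the chosen.
{A, D}: Dover→D 10, Irby→A 3, Quay→A 5, Vance→D 7, Ryde→A 4. Service cost 29.
{A, B}: service cost 31
{A, E}: service cost 31
Among all 15 size-2 choices, {A, D} is lowest.

Choose A and D; total service cost 29.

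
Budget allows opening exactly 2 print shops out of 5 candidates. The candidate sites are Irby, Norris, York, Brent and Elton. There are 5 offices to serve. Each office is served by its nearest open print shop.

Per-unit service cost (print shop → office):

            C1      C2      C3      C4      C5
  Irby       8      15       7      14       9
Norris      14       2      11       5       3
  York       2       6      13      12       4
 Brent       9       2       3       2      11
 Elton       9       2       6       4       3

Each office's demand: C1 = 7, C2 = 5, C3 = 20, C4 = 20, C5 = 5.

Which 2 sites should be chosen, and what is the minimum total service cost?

With exactly 2 open, each office uses its cheapest among the chosen.
{York, Brent}: C1→York 2·7=14, C2→Brent 2·5=10, C3→Brent 3·20=60, C4→Brent 2·20=40, C5→York 4·5=20. Service cost 144.
{Norris, Brent}: service cost 188
{Brent, Elton}: service cost 188
Among all 10 size-2 choices, {York, Brent} is lowest.

Choose York and Brent; total service cost 144.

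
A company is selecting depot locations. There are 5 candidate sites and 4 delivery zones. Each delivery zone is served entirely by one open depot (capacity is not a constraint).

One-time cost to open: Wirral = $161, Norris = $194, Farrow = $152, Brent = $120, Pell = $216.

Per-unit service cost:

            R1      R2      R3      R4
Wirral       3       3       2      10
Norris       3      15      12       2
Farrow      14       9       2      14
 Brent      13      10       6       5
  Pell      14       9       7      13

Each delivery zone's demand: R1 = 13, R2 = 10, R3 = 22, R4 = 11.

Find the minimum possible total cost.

For any fixed open set, each delivery zone goes to its cheapest open site; total = fixed + service.
{Wirral}: R1→Wirral 3·13=39, R2→Wirral 3·10=30, R3→Wirral 2·22=44, R4→Wirral 10·11=110. Service 223; fixed 161; total 384.
{Wirral, Brent}: service 168 + fixed 281 = 449
{Wirral, Norris}: service 135 + fixed 355 = 490
{Wirral, Norris, Farrow, Brent, Pell}: service 135 + fixed 843 = 978
No other subset beats 384.

Minimum total cost: 384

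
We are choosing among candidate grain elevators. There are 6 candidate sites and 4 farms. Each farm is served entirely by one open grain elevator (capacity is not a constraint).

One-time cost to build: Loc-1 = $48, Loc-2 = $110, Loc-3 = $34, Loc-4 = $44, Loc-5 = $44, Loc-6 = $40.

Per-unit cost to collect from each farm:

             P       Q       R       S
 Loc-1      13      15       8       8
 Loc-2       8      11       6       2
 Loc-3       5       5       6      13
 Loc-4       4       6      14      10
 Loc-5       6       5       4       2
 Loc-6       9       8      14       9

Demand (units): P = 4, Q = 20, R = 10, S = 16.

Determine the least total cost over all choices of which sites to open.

Minimum total cost: 240

For any fixed open set, each farm goes to its cheapest open site; total = fixed + service.
{Loc-5}: P→Loc-5 6·4=24, Q→Loc-5 5·20=100, R→Loc-5 4·10=40, S→Loc-5 2·16=32. Service 196; fixed 44; total 240.
{Loc-3, Loc-5}: service 192 + fixed 78 = 270
{Loc-4, Loc-5}: P→Loc-4 4·4=16, Q→Loc-5 5·20=100, R→Loc-5 4·10=40, S→Loc-5 2·16=32. Service 188; fixed 88; total 276.
{Loc-1, Loc-2, Loc-3, Loc-4, Loc-5, Loc-6}: P→Loc-4 4·4=16, Q→Loc-3 5·20=100, R→Loc-5 4·10=40, S→Loc-2 2·16=32. Service 188; fixed 320; total 508.
No other subset beats 240.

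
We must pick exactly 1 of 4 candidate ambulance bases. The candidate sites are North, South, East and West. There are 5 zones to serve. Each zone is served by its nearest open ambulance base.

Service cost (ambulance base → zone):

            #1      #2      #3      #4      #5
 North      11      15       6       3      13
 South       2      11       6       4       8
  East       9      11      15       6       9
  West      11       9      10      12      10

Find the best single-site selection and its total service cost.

With exactly 1 open, each zone uses its cheapest among the chosen.
{South}: #1→South 2, #2→South 11, #3→South 6, #4→South 4, #5→South 8. Service cost 31.
{North}: service cost 48
{East}: service cost 50
Among all 4 size-1 choices, {South} is lowest.

Choose South only; total service cost 31.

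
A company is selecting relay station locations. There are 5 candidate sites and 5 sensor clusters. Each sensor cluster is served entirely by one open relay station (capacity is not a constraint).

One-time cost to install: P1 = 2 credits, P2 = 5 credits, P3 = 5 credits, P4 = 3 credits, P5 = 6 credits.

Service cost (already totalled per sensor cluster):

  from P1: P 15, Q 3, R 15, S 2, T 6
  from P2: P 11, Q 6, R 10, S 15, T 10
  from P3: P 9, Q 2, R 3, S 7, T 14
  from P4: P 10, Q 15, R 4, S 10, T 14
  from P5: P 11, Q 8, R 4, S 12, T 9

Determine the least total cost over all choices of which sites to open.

For any fixed open set, each sensor cluster goes to its cheapest open site; total = fixed + service.
{P1, P3}: P→P3 9, Q→P3 2, R→P3 3, S→P1 2, T→P1 6. Service 22; fixed 7; total 29.
{P1, P4}: service 25 + fixed 5 = 30
{P1, P3, P4}: P→P3 9, Q→P3 2, R→P3 3, S→P1 2, T→P1 6. Service 22; fixed 10; total 32.
{P1, P2, P3, P4, P5}: service 22 + fixed 21 = 43
No other subset beats 29.

Minimum total cost: 29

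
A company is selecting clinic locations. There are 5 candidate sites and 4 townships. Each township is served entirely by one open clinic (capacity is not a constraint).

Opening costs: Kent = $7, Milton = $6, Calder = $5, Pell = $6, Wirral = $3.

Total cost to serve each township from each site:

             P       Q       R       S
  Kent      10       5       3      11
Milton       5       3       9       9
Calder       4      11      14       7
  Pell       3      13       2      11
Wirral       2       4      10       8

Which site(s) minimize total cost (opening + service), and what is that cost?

Open Pell and Wirral; minimum total cost 25.

For any fixed open set, each township goes to its cheapest open site; total = fixed + service.
{Pell, Wirral}: P→Wirral 2, Q→Wirral 4, R→Pell 2, S→Wirral 8. Service 16; fixed 9; total 25.
{Kent, Wirral}: P→Wirral 2, Q→Wirral 4, R→Kent 3, S→Wirral 8. Service 17; fixed 10; total 27.
{Wirral}: service 24 + fixed 3 = 27
{Kent, Milton, Calder, Pell, Wirral}: service 14 + fixed 27 = 41
No other subset beats 25.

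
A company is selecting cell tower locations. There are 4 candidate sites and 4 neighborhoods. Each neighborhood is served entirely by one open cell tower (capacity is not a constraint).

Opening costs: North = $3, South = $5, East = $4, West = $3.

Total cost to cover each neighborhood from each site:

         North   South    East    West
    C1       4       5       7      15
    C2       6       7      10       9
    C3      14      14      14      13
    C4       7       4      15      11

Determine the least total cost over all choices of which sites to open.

Minimum total cost: 34

For any fixed open set, each neighborhood goes to its cheapest open site; total = fixed + service.
{North}: C1→North 4, C2→North 6, C3→North 14, C4→North 7. Service 31; fixed 3; total 34.
{South}: service 30 + fixed 5 = 35
{North, South}: C1→North 4, C2→North 6, C3→North 14, C4→South 4. Service 28; fixed 8; total 36.
{North, South, East, West}: C1→North 4, C2→North 6, C3→West 13, C4→South 4. Service 27; fixed 15; total 42.
(All 15 nonempty subsets were checked; North only is lowest.)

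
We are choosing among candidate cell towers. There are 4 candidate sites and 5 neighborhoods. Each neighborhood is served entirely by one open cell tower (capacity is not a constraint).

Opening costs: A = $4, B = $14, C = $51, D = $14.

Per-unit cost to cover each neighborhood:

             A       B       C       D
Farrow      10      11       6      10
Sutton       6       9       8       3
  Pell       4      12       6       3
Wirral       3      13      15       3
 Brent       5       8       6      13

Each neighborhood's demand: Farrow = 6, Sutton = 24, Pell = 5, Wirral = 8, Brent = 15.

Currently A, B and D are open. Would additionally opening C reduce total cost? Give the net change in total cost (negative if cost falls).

No — net change +27 (cost rises by 27).

Current service cost with {A, B, D}: 246.
Adding C: each neighborhood re-picks its cheapest; new service cost 222, saving 24.
Extra fixed cost: 51. Net change = 51 − 24 = 27.
(Totals: 278 → 305.)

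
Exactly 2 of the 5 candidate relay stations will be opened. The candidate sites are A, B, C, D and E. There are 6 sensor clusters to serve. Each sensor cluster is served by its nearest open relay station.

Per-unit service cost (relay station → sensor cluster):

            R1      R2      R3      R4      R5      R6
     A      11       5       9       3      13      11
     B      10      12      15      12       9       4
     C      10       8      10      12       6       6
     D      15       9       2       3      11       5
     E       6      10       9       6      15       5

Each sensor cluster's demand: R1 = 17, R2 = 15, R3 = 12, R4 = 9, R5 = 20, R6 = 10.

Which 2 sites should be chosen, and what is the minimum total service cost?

Choose C and D; total service cost 511.

With exactly 2 open, each sensor cluster uses its cheapest among the chosen.
{C, D}: R1→C 10·17=170, R2→C 8·15=120, R3→D 2·12=24, R4→D 3·9=27, R5→C 6·20=120, R6→D 5·10=50. Service cost 511.
{C, E}: service cost 554
{D, E}: service cost 558
Among all 10 size-2 choices, {C, D} is lowest.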